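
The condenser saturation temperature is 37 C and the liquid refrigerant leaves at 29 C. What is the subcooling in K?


Subcooling = T_cond - T_liquid
Subcooling = 37 - 29
Subcooling = 8 K

8


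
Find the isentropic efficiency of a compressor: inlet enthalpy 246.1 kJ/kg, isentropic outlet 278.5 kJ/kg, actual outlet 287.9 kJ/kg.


dh_ideal = 278.5 - 246.1 = 32.4 kJ/kg
dh_actual = 287.9 - 246.1 = 41.8 kJ/kg
eta_s = dh_ideal / dh_actual = 32.4 / 41.8
eta_s = 0.7751

0.7751


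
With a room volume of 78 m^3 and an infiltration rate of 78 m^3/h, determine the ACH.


ACH = flow / volume
ACH = 78 / 78
ACH = 1.0

1.0


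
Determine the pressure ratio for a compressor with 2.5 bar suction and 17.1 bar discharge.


PR = P_high / P_low
PR = 17.1 / 2.5
PR = 6.84

6.84


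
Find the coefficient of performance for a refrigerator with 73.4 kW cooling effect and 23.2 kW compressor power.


COP = Q_evap / W
COP = 73.4 / 23.2
COP = 3.164

3.164


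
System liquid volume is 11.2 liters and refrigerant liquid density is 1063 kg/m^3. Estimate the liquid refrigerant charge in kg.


Charge = V * rho / 1000
Charge = 11.2 * 1063 / 1000
Charge = 11.91 kg

11.91


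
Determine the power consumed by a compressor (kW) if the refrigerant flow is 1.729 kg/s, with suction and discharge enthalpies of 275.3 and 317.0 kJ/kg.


dh = 317.0 - 275.3 = 41.7 kJ/kg
W = m_dot * dh = 1.729 * 41.7 = 72.1 kW

72.1


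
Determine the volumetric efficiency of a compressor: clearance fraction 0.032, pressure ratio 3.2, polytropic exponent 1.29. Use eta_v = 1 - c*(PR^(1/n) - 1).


PR^(1/n) = 3.2^(1/1.29) = 2.46370741
eta_v = 1 - 0.032 * (2.46370741 - 1)
eta_v = 0.9532

0.9532


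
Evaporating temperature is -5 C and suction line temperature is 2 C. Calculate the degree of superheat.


Superheat = T_suction - T_evap
Superheat = 2 - (-5)
Superheat = 7 K

7


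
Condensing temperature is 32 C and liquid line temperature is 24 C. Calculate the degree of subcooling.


Subcooling = T_cond - T_liquid
Subcooling = 32 - 24
Subcooling = 8 K

8


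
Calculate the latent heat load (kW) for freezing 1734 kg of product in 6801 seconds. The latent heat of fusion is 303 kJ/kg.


Q_lat = m * h_fg / t
Q_lat = 1734 * 303 / 6801
Q_lat = 77.25 kW

77.25


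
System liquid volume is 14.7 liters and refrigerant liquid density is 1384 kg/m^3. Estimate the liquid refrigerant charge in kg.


Charge = V * rho / 1000
Charge = 14.7 * 1384 / 1000
Charge = 20.34 kg

20.34


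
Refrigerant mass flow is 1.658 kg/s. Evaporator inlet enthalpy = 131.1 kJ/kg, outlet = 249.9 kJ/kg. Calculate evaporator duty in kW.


dh = 249.9 - 131.1 = 118.8 kJ/kg
Q_evap = m_dot * dh = 1.658 * 118.8
Q_evap = 196.97 kW

196.97


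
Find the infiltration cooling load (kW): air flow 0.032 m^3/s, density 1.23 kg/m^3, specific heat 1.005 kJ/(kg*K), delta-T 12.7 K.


Q = V_dot * rho * cp * dT
Q = 0.032 * 1.23 * 1.005 * 12.7
Q = 0.502 kW

0.502


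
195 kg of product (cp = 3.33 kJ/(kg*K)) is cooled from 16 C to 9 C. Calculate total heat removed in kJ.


dT = 16 - (9) = 7 K
Q = m * cp * dT = 195 * 3.33 * 7
Q = 4545 kJ

4545


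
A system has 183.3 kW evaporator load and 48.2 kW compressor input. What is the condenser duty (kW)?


Q_cond = Q_evap + W
Q_cond = 183.3 + 48.2
Q_cond = 231.5 kW

231.5


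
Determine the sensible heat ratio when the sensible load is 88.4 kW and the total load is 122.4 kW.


SHR = Q_sensible / Q_total
SHR = 88.4 / 122.4
SHR = 0.722

0.722


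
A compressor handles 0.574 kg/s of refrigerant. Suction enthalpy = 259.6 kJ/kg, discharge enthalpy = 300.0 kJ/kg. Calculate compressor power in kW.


dh = 300.0 - 259.6 = 40.4 kJ/kg
W = m_dot * dh = 0.574 * 40.4 = 23.19 kW

23.19


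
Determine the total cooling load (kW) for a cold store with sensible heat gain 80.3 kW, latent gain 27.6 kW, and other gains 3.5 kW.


Q_total = Q_s + Q_l + Q_misc
Q_total = 80.3 + 27.6 + 3.5
Q_total = 111.4 kW

111.4


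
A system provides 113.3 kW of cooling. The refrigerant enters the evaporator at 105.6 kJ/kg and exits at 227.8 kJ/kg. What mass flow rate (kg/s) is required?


dh = 227.8 - 105.6 = 122.2 kJ/kg
m_dot = Q / dh = 113.3 / 122.2 = 0.9272 kg/s

0.9272


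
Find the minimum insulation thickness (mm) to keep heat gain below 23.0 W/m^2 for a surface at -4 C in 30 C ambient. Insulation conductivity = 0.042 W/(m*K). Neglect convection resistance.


dT = 30 - (-4) = 34 K
thickness = k * dT / q_max * 1000
thickness = 0.042 * 34 / 23.0 * 1000
thickness = 62.1 mm

62.1


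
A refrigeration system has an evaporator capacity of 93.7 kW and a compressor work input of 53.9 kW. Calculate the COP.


COP = Q_evap / W
COP = 93.7 / 53.9
COP = 1.738

1.738


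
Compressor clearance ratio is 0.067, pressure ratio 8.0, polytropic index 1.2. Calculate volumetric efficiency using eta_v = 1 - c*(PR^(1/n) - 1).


PR^(1/n) = 8.0^(1/1.2) = 5.65685425
eta_v = 1 - 0.067 * (5.65685425 - 1)
eta_v = 0.688

0.688


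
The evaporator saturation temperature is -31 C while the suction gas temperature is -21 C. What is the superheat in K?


Superheat = T_suction - T_evap
Superheat = -21 - (-31)
Superheat = 10 K

10


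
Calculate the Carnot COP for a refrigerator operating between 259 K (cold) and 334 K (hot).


dT = 334 - 259 = 75 K
COP_carnot = T_cold / dT = 259 / 75
COP_carnot = 3.453

3.453


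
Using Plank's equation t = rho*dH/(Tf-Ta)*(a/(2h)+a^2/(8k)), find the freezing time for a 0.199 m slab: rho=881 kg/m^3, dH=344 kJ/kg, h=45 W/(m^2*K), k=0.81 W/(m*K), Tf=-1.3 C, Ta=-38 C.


dT = -1.3 - (-38) = 36.7 K
term1 = a/(2h) = 0.199/(2*45) = 0.002211111111
term2 = a^2/(8k) = 0.199^2/(8*0.81) = 0.006111265432
t = rho*dH*1000/dT * (term1 + term2)
t = 881*344*1000/36.7 * (0.002211111111 + 0.006111265432)
t = 68725 s

68725


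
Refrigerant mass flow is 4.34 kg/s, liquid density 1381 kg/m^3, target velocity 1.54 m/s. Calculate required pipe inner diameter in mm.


A = m_dot / (rho * v) = 4.34 / (1381 * 1.54) = 0.002040681983 m^2
d = sqrt(4*A/pi) * 1000
d = 51.0 mm

51.0


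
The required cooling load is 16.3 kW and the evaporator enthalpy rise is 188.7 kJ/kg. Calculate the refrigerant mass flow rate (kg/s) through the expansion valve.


m_dot = Q / dh
m_dot = 16.3 / 188.7
m_dot = 0.0864 kg/s

0.0864


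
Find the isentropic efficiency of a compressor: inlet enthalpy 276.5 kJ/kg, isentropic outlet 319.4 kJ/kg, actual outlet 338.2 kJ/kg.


dh_ideal = 319.4 - 276.5 = 42.9 kJ/kg
dh_actual = 338.2 - 276.5 = 61.7 kJ/kg
eta_s = dh_ideal / dh_actual = 42.9 / 61.7
eta_s = 0.6953

0.6953


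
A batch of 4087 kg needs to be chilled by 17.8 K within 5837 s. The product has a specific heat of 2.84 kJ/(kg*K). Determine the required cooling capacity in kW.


Q = m * cp * dT / t
Q = 4087 * 2.84 * 17.8 / 5837
Q = 35.396 kW

35.396


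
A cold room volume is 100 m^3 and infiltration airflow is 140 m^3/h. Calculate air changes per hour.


ACH = flow / volume
ACH = 140 / 100
ACH = 1.4

1.4


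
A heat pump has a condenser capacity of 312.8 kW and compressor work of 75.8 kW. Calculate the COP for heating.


COP_hp = Q_cond / W
COP_hp = 312.8 / 75.8
COP_hp = 4.127

4.127


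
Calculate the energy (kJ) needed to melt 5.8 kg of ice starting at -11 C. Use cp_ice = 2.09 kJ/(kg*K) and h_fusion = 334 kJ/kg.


Sensible heat = cp * dT = 2.09 * 11 = 22.99 kJ/kg
Total per kg = 22.99 + 334 = 356.99 kJ/kg
Q = m * total = 5.8 * 356.99
Q = 2070.5 kJ

2070.5


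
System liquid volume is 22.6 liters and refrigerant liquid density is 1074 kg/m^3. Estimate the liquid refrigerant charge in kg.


Charge = V * rho / 1000
Charge = 22.6 * 1074 / 1000
Charge = 24.27 kg

24.27


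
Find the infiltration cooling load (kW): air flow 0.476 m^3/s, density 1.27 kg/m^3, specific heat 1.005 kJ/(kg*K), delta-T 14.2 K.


Q = V_dot * rho * cp * dT
Q = 0.476 * 1.27 * 1.005 * 14.2
Q = 8.627 kW

8.627


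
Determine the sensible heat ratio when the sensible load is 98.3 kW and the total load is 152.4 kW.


SHR = Q_sensible / Q_total
SHR = 98.3 / 152.4
SHR = 0.645

0.645


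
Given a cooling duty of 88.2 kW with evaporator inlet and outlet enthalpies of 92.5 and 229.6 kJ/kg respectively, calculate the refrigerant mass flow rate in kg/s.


dh = 229.6 - 92.5 = 137.1 kJ/kg
m_dot = Q / dh = 88.2 / 137.1 = 0.6433 kg/s

0.6433


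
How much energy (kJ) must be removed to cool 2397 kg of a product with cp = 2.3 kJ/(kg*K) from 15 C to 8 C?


dT = 15 - (8) = 7 K
Q = m * cp * dT = 2397 * 2.3 * 7
Q = 38592 kJ

38592


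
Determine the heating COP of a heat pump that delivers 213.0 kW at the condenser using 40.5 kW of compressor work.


COP_hp = Q_cond / W
COP_hp = 213.0 / 40.5
COP_hp = 5.259

5.259


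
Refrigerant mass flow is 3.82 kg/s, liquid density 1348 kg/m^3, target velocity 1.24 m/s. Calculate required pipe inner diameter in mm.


A = m_dot / (rho * v) = 3.82 / (1348 * 1.24) = 0.002285345075 m^2
d = sqrt(4*A/pi) * 1000
d = 53.9 mm

53.9


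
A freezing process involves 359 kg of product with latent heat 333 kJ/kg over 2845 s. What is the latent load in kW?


Q_lat = m * h_fg / t
Q_lat = 359 * 333 / 2845
Q_lat = 42.02 kW

42.02


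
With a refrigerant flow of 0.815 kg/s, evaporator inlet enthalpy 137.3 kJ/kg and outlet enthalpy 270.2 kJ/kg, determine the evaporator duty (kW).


dh = 270.2 - 137.3 = 132.9 kJ/kg
Q_evap = m_dot * dh = 0.815 * 132.9
Q_evap = 108.31 kW

108.31


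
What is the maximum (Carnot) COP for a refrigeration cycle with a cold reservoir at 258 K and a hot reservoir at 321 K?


dT = 321 - 258 = 63 K
COP_carnot = T_cold / dT = 258 / 63
COP_carnot = 4.095

4.095


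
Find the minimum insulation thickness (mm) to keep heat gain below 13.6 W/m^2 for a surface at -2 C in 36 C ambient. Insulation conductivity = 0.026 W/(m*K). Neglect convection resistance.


dT = 36 - (-2) = 38 K
thickness = k * dT / q_max * 1000
thickness = 0.026 * 38 / 13.6 * 1000
thickness = 72.6 mm

72.6


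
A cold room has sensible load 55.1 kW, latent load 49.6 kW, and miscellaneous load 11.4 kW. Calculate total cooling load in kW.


Q_total = Q_s + Q_l + Q_misc
Q_total = 55.1 + 49.6 + 11.4
Q_total = 116.1 kW

116.1


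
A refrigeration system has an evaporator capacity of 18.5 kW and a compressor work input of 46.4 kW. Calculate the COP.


COP = Q_evap / W
COP = 18.5 / 46.4
COP = 0.399

0.399


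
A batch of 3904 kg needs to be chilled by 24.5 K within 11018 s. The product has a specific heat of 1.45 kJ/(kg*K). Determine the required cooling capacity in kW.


Q = m * cp * dT / t
Q = 3904 * 1.45 * 24.5 / 11018
Q = 12.588 kW

12.588


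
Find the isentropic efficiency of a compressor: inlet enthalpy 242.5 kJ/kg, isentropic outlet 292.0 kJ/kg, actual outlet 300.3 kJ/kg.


dh_ideal = 292.0 - 242.5 = 49.5 kJ/kg
dh_actual = 300.3 - 242.5 = 57.8 kJ/kg
eta_s = dh_ideal / dh_actual = 49.5 / 57.8
eta_s = 0.8564

0.8564


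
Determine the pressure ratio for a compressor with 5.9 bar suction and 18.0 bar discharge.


PR = P_high / P_low
PR = 18.0 / 5.9
PR = 3.051

3.051


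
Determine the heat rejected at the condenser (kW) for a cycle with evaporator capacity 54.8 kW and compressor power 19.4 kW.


Q_cond = Q_evap + W
Q_cond = 54.8 + 19.4
Q_cond = 74.2 kW

74.2


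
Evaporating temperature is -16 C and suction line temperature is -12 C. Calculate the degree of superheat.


Superheat = T_suction - T_evap
Superheat = -12 - (-16)
Superheat = 4 K

4


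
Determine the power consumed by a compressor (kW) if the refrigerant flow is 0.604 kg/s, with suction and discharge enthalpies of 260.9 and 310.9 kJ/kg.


dh = 310.9 - 260.9 = 50.0 kJ/kg
W = m_dot * dh = 0.604 * 50.0 = 30.2 kW

30.2


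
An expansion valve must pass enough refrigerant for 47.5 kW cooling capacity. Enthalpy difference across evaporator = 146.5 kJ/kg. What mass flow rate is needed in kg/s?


m_dot = Q / dh
m_dot = 47.5 / 146.5
m_dot = 0.3242 kg/s

0.3242


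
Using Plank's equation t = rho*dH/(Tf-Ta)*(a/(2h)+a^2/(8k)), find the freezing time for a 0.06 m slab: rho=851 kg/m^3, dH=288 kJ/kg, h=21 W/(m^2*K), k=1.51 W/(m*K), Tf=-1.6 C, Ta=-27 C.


dT = -1.6 - (-27) = 25.4 K
term1 = a/(2h) = 0.06/(2*21) = 0.001428571429
term2 = a^2/(8k) = 0.06^2/(8*1.51) = 0.000298013245
t = rho*dH*1000/dT * (term1 + term2)
t = 851*288*1000/25.4 * (0.001428571429 + 0.000298013245)
t = 16660 s

16660


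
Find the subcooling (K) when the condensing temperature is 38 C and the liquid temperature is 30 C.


Subcooling = T_cond - T_liquid
Subcooling = 38 - 30
Subcooling = 8 K

8


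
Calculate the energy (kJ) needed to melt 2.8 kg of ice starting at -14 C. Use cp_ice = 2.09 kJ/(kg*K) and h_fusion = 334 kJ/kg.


Sensible heat = cp * dT = 2.09 * 14 = 29.26 kJ/kg
Total per kg = 29.26 + 334 = 363.26 kJ/kg
Q = m * total = 2.8 * 363.26
Q = 1017.1 kJ

1017.1


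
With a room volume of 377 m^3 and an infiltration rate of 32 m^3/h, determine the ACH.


ACH = flow / volume
ACH = 32 / 377
ACH = 0.085

0.085


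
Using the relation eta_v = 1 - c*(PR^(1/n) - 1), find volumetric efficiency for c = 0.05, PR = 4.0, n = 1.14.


PR^(1/n) = 4.0^(1/1.14) = 3.37382692
eta_v = 1 - 0.05 * (3.37382692 - 1)
eta_v = 0.8813

0.8813


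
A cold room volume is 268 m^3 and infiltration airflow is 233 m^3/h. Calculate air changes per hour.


ACH = flow / volume
ACH = 233 / 268
ACH = 0.869

0.869


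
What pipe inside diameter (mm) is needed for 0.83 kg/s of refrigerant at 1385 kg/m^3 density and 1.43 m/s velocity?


A = m_dot / (rho * v) = 0.83 / (1385 * 1.43) = 0.0004190755093 m^2
d = sqrt(4*A/pi) * 1000
d = 23.1 mm

23.1


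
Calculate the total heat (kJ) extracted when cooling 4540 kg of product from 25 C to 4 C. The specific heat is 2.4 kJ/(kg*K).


dT = 25 - (4) = 21 K
Q = m * cp * dT = 4540 * 2.4 * 21
Q = 228816 kJ

228816


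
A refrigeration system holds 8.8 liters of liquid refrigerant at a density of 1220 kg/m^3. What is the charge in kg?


Charge = V * rho / 1000
Charge = 8.8 * 1220 / 1000
Charge = 10.74 kg

10.74


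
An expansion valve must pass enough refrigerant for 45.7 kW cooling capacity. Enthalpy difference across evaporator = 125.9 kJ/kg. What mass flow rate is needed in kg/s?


m_dot = Q / dh
m_dot = 45.7 / 125.9
m_dot = 0.363 kg/s

0.363


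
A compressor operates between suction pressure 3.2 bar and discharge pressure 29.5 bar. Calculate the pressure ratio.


PR = P_high / P_low
PR = 29.5 / 3.2
PR = 9.219

9.219


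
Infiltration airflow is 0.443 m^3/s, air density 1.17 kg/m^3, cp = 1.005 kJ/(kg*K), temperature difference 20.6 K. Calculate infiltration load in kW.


Q = V_dot * rho * cp * dT
Q = 0.443 * 1.17 * 1.005 * 20.6
Q = 10.731 kW

10.731


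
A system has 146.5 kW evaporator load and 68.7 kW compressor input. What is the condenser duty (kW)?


Q_cond = Q_evap + W
Q_cond = 146.5 + 68.7
Q_cond = 215.2 kW

215.2


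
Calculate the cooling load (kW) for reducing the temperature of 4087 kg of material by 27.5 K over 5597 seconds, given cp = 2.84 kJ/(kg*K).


Q = m * cp * dT / t
Q = 4087 * 2.84 * 27.5 / 5597
Q = 57.03 kW

57.03


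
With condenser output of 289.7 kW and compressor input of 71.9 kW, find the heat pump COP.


COP_hp = Q_cond / W
COP_hp = 289.7 / 71.9
COP_hp = 4.029

4.029


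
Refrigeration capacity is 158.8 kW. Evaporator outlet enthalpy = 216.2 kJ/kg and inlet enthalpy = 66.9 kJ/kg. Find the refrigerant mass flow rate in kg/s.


dh = 216.2 - 66.9 = 149.3 kJ/kg
m_dot = Q / dh = 158.8 / 149.3 = 1.0636 kg/s

1.0636


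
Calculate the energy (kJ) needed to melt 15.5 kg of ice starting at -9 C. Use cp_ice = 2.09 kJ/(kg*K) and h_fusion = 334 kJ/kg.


Sensible heat = cp * dT = 2.09 * 9 = 18.81 kJ/kg
Total per kg = 18.81 + 334 = 352.81 kJ/kg
Q = m * total = 15.5 * 352.81
Q = 5468.6 kJ

5468.6


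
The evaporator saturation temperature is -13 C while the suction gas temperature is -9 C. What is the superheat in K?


Superheat = T_suction - T_evap
Superheat = -9 - (-13)
Superheat = 4 K

4


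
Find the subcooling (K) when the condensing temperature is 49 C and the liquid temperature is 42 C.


Subcooling = T_cond - T_liquid
Subcooling = 49 - 42
Subcooling = 7 K

7


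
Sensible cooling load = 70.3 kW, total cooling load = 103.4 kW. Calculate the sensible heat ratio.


SHR = Q_sensible / Q_total
SHR = 70.3 / 103.4
SHR = 0.68

0.68


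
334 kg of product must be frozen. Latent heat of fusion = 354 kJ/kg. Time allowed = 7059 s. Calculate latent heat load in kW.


Q_lat = m * h_fg / t
Q_lat = 334 * 354 / 7059
Q_lat = 16.75 kW

16.75


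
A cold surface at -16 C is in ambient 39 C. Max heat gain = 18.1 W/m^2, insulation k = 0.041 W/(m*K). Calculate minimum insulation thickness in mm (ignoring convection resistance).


dT = 39 - (-16) = 55 K
thickness = k * dT / q_max * 1000
thickness = 0.041 * 55 / 18.1 * 1000
thickness = 124.6 mm

124.6


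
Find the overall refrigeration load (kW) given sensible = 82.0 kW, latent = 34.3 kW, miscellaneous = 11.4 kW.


Q_total = Q_s + Q_l + Q_misc
Q_total = 82.0 + 34.3 + 11.4
Q_total = 127.7 kW

127.7


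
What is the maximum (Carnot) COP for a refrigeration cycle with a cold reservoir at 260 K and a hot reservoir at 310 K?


dT = 310 - 260 = 50 K
COP_carnot = T_cold / dT = 260 / 50
COP_carnot = 5.2

5.2


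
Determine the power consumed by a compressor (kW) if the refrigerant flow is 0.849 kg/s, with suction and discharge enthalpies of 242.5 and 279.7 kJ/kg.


dh = 279.7 - 242.5 = 37.2 kJ/kg
W = m_dot * dh = 0.849 * 37.2 = 31.58 kW

31.58


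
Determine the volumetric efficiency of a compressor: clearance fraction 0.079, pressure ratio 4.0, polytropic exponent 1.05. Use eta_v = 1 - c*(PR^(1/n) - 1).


PR^(1/n) = 4.0^(1/1.05) = 3.74447097
eta_v = 1 - 0.079 * (3.74447097 - 1)
eta_v = 0.7832

0.7832


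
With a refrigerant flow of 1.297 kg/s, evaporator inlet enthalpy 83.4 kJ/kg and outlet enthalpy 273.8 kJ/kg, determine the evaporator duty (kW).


dh = 273.8 - 83.4 = 190.4 kJ/kg
Q_evap = m_dot * dh = 1.297 * 190.4
Q_evap = 246.95 kW

246.95


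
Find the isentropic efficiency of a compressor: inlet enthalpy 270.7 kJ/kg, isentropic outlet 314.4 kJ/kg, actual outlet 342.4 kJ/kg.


dh_ideal = 314.4 - 270.7 = 43.7 kJ/kg
dh_actual = 342.4 - 270.7 = 71.7 kJ/kg
eta_s = dh_ideal / dh_actual = 43.7 / 71.7
eta_s = 0.6095

0.6095


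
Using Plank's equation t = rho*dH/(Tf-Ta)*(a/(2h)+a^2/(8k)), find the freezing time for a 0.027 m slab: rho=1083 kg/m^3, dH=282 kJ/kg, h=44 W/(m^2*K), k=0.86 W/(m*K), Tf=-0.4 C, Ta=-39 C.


dT = -0.4 - (-39) = 38.6 K
term1 = a/(2h) = 0.027/(2*44) = 0.0003068181818
term2 = a^2/(8k) = 0.027^2/(8*0.86) = 0.0001059593023
t = rho*dH*1000/dT * (term1 + term2)
t = 1083*282*1000/38.6 * (0.0003068181818 + 0.0001059593023)
t = 3266 s

3266


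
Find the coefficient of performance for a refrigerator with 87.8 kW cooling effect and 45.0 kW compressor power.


COP = Q_evap / W
COP = 87.8 / 45.0
COP = 1.951

1.951


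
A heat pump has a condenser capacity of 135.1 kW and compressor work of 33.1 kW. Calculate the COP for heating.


COP_hp = Q_cond / W
COP_hp = 135.1 / 33.1
COP_hp = 4.082

4.082


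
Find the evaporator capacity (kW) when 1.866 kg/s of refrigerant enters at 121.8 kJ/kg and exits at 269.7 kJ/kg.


dh = 269.7 - 121.8 = 147.9 kJ/kg
Q_evap = m_dot * dh = 1.866 * 147.9
Q_evap = 275.98 kW

275.98


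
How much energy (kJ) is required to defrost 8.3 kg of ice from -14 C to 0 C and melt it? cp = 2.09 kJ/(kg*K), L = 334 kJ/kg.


Sensible heat = cp * dT = 2.09 * 14 = 29.26 kJ/kg
Total per kg = 29.26 + 334 = 363.26 kJ/kg
Q = m * total = 8.3 * 363.26
Q = 3015.1 kJ

3015.1


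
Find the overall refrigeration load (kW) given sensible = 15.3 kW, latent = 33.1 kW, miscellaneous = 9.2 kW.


Q_total = Q_s + Q_l + Q_misc
Q_total = 15.3 + 33.1 + 9.2
Q_total = 57.6 kW

57.6


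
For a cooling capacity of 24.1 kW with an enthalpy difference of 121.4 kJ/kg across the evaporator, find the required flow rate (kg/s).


m_dot = Q / dh
m_dot = 24.1 / 121.4
m_dot = 0.1985 kg/s

0.1985


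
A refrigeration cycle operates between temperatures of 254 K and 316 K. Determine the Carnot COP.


dT = 316 - 254 = 62 K
COP_carnot = T_cold / dT = 254 / 62
COP_carnot = 4.097

4.097


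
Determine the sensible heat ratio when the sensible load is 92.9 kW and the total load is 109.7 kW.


SHR = Q_sensible / Q_total
SHR = 92.9 / 109.7
SHR = 0.847

0.847


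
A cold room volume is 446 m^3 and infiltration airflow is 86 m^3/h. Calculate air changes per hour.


ACH = flow / volume
ACH = 86 / 446
ACH = 0.193

0.193


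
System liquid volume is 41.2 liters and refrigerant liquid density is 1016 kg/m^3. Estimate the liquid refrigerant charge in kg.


Charge = V * rho / 1000
Charge = 41.2 * 1016 / 1000
Charge = 41.86 kg

41.86


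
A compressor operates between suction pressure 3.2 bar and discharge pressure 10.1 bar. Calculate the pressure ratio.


PR = P_high / P_low
PR = 10.1 / 3.2
PR = 3.156

3.156


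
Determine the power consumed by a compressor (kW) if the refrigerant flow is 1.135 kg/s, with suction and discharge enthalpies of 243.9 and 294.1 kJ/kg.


dh = 294.1 - 243.9 = 50.2 kJ/kg
W = m_dot * dh = 1.135 * 50.2 = 56.98 kW

56.98


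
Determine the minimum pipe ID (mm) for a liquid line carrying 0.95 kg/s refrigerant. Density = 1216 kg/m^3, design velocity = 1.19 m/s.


A = m_dot / (rho * v) = 0.95 / (1216 * 1.19) = 0.000656512605 m^2
d = sqrt(4*A/pi) * 1000
d = 28.9 mm

28.9


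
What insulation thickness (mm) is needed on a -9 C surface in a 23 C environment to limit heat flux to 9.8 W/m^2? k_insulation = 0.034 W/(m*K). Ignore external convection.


dT = 23 - (-9) = 32 K
thickness = k * dT / q_max * 1000
thickness = 0.034 * 32 / 9.8 * 1000
thickness = 111.0 mm

111.0


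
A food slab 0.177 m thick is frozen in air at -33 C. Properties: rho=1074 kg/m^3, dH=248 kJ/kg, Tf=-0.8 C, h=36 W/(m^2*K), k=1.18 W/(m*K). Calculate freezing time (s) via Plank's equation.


dT = -0.8 - (-33) = 32.2 K
term1 = a/(2h) = 0.177/(2*36) = 0.002458333333
term2 = a^2/(8k) = 0.177^2/(8*1.18) = 0.00331875
t = rho*dH*1000/dT * (term1 + term2)
t = 1074*248*1000/32.2 * (0.002458333333 + 0.00331875)
t = 47787 s

47787


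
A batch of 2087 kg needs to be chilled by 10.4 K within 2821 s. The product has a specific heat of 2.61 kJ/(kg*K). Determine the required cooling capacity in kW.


Q = m * cp * dT / t
Q = 2087 * 2.61 * 10.4 / 2821
Q = 20.081 kW

20.081


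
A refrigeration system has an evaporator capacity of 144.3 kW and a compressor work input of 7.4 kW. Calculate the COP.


COP = Q_evap / W
COP = 144.3 / 7.4
COP = 19.5

19.5


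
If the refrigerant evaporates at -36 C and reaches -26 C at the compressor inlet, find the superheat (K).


Superheat = T_suction - T_evap
Superheat = -26 - (-36)
Superheat = 10 K

10


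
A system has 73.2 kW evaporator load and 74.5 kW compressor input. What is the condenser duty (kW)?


Q_cond = Q_evap + W
Q_cond = 73.2 + 74.5
Q_cond = 147.7 kW

147.7


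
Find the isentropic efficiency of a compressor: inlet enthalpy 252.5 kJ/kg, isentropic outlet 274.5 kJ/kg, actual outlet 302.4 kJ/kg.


dh_ideal = 274.5 - 252.5 = 22.0 kJ/kg
dh_actual = 302.4 - 252.5 = 49.9 kJ/kg
eta_s = dh_ideal / dh_actual = 22.0 / 49.9
eta_s = 0.4409

0.4409


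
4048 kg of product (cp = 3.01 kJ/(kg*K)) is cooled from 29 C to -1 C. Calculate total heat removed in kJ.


dT = 29 - (-1) = 30 K
Q = m * cp * dT = 4048 * 3.01 * 30
Q = 365534 kJ

365534


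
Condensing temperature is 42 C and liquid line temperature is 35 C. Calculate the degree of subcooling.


Subcooling = T_cond - T_liquid
Subcooling = 42 - 35
Subcooling = 7 K

7


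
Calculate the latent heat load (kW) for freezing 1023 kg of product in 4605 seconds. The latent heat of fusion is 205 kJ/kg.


Q_lat = m * h_fg / t
Q_lat = 1023 * 205 / 4605
Q_lat = 45.54 kW

45.54


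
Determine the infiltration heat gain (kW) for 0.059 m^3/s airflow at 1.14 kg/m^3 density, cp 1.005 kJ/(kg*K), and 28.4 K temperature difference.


Q = V_dot * rho * cp * dT
Q = 0.059 * 1.14 * 1.005 * 28.4
Q = 1.92 kW

1.92


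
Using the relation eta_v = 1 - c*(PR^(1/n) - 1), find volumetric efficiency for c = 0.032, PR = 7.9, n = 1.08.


PR^(1/n) = 7.9^(1/1.08) = 6.77854051
eta_v = 1 - 0.032 * (6.77854051 - 1)
eta_v = 0.8151

0.8151


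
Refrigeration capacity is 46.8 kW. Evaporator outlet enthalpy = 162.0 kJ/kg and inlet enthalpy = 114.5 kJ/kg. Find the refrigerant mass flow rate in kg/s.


dh = 162.0 - 114.5 = 47.5 kJ/kg
m_dot = Q / dh = 46.8 / 47.5 = 0.9853 kg/s

0.9853


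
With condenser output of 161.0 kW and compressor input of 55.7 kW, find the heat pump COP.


COP_hp = Q_cond / W
COP_hp = 161.0 / 55.7
COP_hp = 2.89

2.89


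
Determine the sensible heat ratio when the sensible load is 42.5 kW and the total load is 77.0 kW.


SHR = Q_sensible / Q_total
SHR = 42.5 / 77.0
SHR = 0.552

0.552


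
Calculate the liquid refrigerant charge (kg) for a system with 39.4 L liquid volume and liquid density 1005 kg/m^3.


Charge = V * rho / 1000
Charge = 39.4 * 1005 / 1000
Charge = 39.6 kg

39.6


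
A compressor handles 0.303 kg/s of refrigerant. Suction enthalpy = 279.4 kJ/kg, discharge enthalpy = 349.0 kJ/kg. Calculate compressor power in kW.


dh = 349.0 - 279.4 = 69.6 kJ/kg
W = m_dot * dh = 0.303 * 69.6 = 21.09 kW

21.09


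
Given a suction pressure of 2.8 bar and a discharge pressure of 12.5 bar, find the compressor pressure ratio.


PR = P_high / P_low
PR = 12.5 / 2.8
PR = 4.464

4.464


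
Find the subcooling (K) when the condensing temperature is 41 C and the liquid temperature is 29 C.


Subcooling = T_cond - T_liquid
Subcooling = 41 - 29
Subcooling = 12 K

12


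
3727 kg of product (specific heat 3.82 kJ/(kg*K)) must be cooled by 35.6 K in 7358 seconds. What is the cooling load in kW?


Q = m * cp * dT / t
Q = 3727 * 3.82 * 35.6 / 7358
Q = 68.883 kW

68.883


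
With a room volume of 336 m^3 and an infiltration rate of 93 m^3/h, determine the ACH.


ACH = flow / volume
ACH = 93 / 336
ACH = 0.277

0.277


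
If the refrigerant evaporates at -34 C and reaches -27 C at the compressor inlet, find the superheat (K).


Superheat = T_suction - T_evap
Superheat = -27 - (-34)
Superheat = 7 K

7


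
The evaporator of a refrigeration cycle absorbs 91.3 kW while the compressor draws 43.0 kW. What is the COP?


COP = Q_evap / W
COP = 91.3 / 43.0
COP = 2.123

2.123


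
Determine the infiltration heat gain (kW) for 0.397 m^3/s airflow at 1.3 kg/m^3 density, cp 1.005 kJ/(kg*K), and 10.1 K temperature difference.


Q = V_dot * rho * cp * dT
Q = 0.397 * 1.3 * 1.005 * 10.1
Q = 5.239 kW

5.239


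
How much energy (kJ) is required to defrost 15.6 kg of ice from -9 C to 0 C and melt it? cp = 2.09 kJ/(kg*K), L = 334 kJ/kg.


Sensible heat = cp * dT = 2.09 * 9 = 18.81 kJ/kg
Total per kg = 18.81 + 334 = 352.81 kJ/kg
Q = m * total = 15.6 * 352.81
Q = 5503.8 kJ

5503.8


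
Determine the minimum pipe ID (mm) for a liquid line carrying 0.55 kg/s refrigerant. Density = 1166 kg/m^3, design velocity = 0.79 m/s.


A = m_dot / (rho * v) = 0.55 / (1166 * 0.79) = 0.0005970862193 m^2
d = sqrt(4*A/pi) * 1000
d = 27.6 mm

27.6


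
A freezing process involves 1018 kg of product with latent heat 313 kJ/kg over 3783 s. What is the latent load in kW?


Q_lat = m * h_fg / t
Q_lat = 1018 * 313 / 3783
Q_lat = 84.23 kW

84.23


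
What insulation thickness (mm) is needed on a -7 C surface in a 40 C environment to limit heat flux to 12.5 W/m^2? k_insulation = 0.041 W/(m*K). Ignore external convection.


dT = 40 - (-7) = 47 K
thickness = k * dT / q_max * 1000
thickness = 0.041 * 47 / 12.5 * 1000
thickness = 154.2 mm

154.2


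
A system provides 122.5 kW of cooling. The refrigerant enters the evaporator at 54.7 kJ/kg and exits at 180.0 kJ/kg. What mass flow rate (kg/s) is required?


dh = 180.0 - 54.7 = 125.3 kJ/kg
m_dot = Q / dh = 122.5 / 125.3 = 0.9777 kg/s

0.9777


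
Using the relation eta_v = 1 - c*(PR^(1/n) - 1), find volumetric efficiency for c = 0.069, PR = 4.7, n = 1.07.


PR^(1/n) = 4.7^(1/1.07) = 4.24745552
eta_v = 1 - 0.069 * (4.24745552 - 1)
eta_v = 0.7759

0.7759


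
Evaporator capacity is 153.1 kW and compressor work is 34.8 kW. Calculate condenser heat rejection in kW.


Q_cond = Q_evap + W
Q_cond = 153.1 + 34.8
Q_cond = 187.9 kW

187.9


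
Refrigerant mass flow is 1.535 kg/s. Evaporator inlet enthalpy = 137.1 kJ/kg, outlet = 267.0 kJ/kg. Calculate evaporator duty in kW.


dh = 267.0 - 137.1 = 129.9 kJ/kg
Q_evap = m_dot * dh = 1.535 * 129.9
Q_evap = 199.4 kW

199.4


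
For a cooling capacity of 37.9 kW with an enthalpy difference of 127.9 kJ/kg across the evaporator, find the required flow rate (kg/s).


m_dot = Q / dh
m_dot = 37.9 / 127.9
m_dot = 0.2963 kg/s

0.2963


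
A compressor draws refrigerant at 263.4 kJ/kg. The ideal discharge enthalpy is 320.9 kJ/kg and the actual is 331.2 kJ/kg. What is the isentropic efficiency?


dh_ideal = 320.9 - 263.4 = 57.5 kJ/kg
dh_actual = 331.2 - 263.4 = 67.8 kJ/kg
eta_s = dh_ideal / dh_actual = 57.5 / 67.8
eta_s = 0.8481

0.8481


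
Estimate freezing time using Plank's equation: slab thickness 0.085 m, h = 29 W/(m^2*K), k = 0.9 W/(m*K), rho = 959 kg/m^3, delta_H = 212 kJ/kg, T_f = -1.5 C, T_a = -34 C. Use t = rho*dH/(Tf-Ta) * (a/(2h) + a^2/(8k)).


dT = -1.5 - (-34) = 32.5 K
term1 = a/(2h) = 0.085/(2*29) = 0.001465517241
term2 = a^2/(8k) = 0.085^2/(8*0.9) = 0.001003472222
t = rho*dH*1000/dT * (term1 + term2)
t = 959*212*1000/32.5 * (0.001465517241 + 0.001003472222)
t = 15445 s

15445


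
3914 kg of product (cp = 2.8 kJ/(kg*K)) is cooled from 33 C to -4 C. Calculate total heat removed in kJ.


dT = 33 - (-4) = 37 K
Q = m * cp * dT = 3914 * 2.8 * 37
Q = 405490 kJ

405490


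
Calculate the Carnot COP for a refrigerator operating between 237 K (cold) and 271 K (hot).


dT = 271 - 237 = 34 K
COP_carnot = T_cold / dT = 237 / 34
COP_carnot = 6.971

6.971


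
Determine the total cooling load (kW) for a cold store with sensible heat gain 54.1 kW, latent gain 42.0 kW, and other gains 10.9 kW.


Q_total = Q_s + Q_l + Q_misc
Q_total = 54.1 + 42.0 + 10.9
Q_total = 107.0 kW

107.0


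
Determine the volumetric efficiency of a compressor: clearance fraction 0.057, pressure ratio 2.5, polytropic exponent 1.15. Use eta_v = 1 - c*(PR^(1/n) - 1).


PR^(1/n) = 2.5^(1/1.15) = 2.21837412
eta_v = 1 - 0.057 * (2.21837412 - 1)
eta_v = 0.9306

0.9306


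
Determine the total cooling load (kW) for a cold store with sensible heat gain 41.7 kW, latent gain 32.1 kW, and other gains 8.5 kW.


Q_total = Q_s + Q_l + Q_misc
Q_total = 41.7 + 32.1 + 8.5
Q_total = 82.3 kW

82.3


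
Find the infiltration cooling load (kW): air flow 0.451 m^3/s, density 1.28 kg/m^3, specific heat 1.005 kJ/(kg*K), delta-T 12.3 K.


Q = V_dot * rho * cp * dT
Q = 0.451 * 1.28 * 1.005 * 12.3
Q = 7.136 kW

7.136


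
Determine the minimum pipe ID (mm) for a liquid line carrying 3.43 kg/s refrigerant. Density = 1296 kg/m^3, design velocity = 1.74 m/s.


A = m_dot / (rho * v) = 3.43 / (1296 * 1.74) = 0.001521037321 m^2
d = sqrt(4*A/pi) * 1000
d = 44.0 mm

44.0


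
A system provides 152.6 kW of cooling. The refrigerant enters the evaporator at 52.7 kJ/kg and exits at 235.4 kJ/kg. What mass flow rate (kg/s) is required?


dh = 235.4 - 52.7 = 182.7 kJ/kg
m_dot = Q / dh = 152.6 / 182.7 = 0.8352 kg/s

0.8352


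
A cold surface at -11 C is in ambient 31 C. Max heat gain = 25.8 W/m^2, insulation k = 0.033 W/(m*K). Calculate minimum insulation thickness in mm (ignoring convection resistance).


dT = 31 - (-11) = 42 K
thickness = k * dT / q_max * 1000
thickness = 0.033 * 42 / 25.8 * 1000
thickness = 53.7 mm

53.7


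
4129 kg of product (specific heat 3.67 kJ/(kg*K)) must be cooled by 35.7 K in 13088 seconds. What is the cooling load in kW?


Q = m * cp * dT / t
Q = 4129 * 3.67 * 35.7 / 13088
Q = 41.334 kW

41.334


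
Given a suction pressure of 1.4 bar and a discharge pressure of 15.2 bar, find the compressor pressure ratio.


PR = P_high / P_low
PR = 15.2 / 1.4
PR = 10.857

10.857


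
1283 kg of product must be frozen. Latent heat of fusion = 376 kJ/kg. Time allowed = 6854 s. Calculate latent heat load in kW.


Q_lat = m * h_fg / t
Q_lat = 1283 * 376 / 6854
Q_lat = 70.38 kW

70.38


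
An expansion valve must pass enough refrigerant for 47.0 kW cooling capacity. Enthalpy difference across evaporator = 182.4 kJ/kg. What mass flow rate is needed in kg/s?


m_dot = Q / dh
m_dot = 47.0 / 182.4
m_dot = 0.2577 kg/s

0.2577


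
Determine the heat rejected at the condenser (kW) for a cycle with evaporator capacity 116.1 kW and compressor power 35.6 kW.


Q_cond = Q_evap + W
Q_cond = 116.1 + 35.6
Q_cond = 151.7 kW

151.7


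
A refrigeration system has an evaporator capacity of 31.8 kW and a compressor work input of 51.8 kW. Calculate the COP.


COP = Q_evap / W
COP = 31.8 / 51.8
COP = 0.614

0.614


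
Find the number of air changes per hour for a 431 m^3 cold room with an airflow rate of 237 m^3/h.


ACH = flow / volume
ACH = 237 / 431
ACH = 0.55

0.55


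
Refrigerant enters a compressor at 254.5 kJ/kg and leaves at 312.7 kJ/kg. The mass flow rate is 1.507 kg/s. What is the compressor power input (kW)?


dh = 312.7 - 254.5 = 58.2 kJ/kg
W = m_dot * dh = 1.507 * 58.2 = 87.71 kW

87.71


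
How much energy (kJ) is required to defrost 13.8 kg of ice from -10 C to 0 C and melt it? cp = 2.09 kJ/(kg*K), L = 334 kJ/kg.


Sensible heat = cp * dT = 2.09 * 10 = 20.9 kJ/kg
Total per kg = 20.9 + 334 = 354.9 kJ/kg
Q = m * total = 13.8 * 354.9
Q = 4897.6 kJ

4897.6


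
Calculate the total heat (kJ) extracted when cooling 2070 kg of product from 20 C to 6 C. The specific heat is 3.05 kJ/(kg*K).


dT = 20 - (6) = 14 K
Q = m * cp * dT = 2070 * 3.05 * 14
Q = 88389 kJ

88389


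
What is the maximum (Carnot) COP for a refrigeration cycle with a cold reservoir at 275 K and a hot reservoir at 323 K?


dT = 323 - 275 = 48 K
COP_carnot = T_cold / dT = 275 / 48
COP_carnot = 5.729

5.729


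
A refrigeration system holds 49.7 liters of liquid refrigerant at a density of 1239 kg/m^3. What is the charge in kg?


Charge = V * rho / 1000
Charge = 49.7 * 1239 / 1000
Charge = 61.58 kg

61.58


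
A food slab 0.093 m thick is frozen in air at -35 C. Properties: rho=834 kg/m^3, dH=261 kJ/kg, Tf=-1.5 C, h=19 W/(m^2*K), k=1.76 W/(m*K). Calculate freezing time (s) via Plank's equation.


dT = -1.5 - (-35) = 33.5 K
term1 = a/(2h) = 0.093/(2*19) = 0.002447368421
term2 = a^2/(8k) = 0.093^2/(8*1.76) = 0.0006142755682
t = rho*dH*1000/dT * (term1 + term2)
t = 834*261*1000/33.5 * (0.002447368421 + 0.0006142755682)
t = 19894 s

19894


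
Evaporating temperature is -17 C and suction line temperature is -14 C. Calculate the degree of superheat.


Superheat = T_suction - T_evap
Superheat = -14 - (-17)
Superheat = 3 K

3


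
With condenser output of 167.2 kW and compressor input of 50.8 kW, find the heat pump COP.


COP_hp = Q_cond / W
COP_hp = 167.2 / 50.8
COP_hp = 3.291

3.291


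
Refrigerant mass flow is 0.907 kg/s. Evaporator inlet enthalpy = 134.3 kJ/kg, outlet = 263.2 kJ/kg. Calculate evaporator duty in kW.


dh = 263.2 - 134.3 = 128.9 kJ/kg
Q_evap = m_dot * dh = 0.907 * 128.9
Q_evap = 116.91 kW

116.91


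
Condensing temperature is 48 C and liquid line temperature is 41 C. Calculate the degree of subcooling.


Subcooling = T_cond - T_liquid
Subcooling = 48 - 41
Subcooling = 7 K

7


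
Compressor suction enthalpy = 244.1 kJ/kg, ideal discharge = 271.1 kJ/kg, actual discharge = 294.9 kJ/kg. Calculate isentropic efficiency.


dh_ideal = 271.1 - 244.1 = 27.0 kJ/kg
dh_actual = 294.9 - 244.1 = 50.8 kJ/kg
eta_s = dh_ideal / dh_actual = 27.0 / 50.8
eta_s = 0.5315

0.5315


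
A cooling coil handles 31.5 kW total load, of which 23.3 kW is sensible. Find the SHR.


SHR = Q_sensible / Q_total
SHR = 23.3 / 31.5
SHR = 0.74

0.74


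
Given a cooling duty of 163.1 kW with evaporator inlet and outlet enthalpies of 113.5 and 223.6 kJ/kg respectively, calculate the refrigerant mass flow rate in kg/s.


dh = 223.6 - 113.5 = 110.1 kJ/kg
m_dot = Q / dh = 163.1 / 110.1 = 1.4814 kg/s

1.4814


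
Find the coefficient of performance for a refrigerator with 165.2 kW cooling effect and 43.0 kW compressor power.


COP = Q_evap / W
COP = 165.2 / 43.0
COP = 3.842

3.842


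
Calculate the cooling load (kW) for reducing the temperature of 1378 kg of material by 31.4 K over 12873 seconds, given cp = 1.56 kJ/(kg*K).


Q = m * cp * dT / t
Q = 1378 * 1.56 * 31.4 / 12873
Q = 5.244 kW

5.244


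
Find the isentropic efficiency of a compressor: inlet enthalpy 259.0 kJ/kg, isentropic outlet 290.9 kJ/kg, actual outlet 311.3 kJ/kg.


dh_ideal = 290.9 - 259.0 = 31.9 kJ/kg
dh_actual = 311.3 - 259.0 = 52.3 kJ/kg
eta_s = dh_ideal / dh_actual = 31.9 / 52.3
eta_s = 0.6099

0.6099


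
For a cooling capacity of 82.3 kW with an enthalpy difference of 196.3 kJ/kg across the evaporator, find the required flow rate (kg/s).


m_dot = Q / dh
m_dot = 82.3 / 196.3
m_dot = 0.4193 kg/s

0.4193


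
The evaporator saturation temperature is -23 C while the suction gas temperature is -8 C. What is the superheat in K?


Superheat = T_suction - T_evap
Superheat = -8 - (-23)
Superheat = 15 K

15


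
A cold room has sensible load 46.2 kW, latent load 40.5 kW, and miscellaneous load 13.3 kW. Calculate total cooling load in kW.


Q_total = Q_s + Q_l + Q_misc
Q_total = 46.2 + 40.5 + 13.3
Q_total = 100.0 kW

100.0


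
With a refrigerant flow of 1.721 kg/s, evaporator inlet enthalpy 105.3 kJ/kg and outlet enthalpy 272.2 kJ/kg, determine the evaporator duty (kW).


dh = 272.2 - 105.3 = 166.9 kJ/kg
Q_evap = m_dot * dh = 1.721 * 166.9
Q_evap = 287.23 kW

287.23


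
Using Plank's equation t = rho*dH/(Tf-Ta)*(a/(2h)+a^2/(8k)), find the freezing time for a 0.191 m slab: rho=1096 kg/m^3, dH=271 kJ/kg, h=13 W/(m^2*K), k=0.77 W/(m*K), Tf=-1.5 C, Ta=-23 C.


dT = -1.5 - (-23) = 21.5 K
term1 = a/(2h) = 0.191/(2*13) = 0.007346153846
term2 = a^2/(8k) = 0.191^2/(8*0.77) = 0.00592224026
t = rho*dH*1000/dT * (term1 + term2)
t = 1096*271*1000/21.5 * (0.007346153846 + 0.00592224026)
t = 183299 s

183299


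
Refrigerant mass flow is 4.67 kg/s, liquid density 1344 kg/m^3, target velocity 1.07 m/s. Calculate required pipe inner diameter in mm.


A = m_dot / (rho * v) = 4.67 / (1344 * 1.07) = 0.003247385403 m^2
d = sqrt(4*A/pi) * 1000
d = 64.3 mm

64.3


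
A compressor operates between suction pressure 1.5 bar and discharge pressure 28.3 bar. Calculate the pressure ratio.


PR = P_high / P_low
PR = 28.3 / 1.5
PR = 18.867

18.867


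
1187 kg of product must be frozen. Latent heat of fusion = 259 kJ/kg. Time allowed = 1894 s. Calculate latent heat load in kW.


Q_lat = m * h_fg / t
Q_lat = 1187 * 259 / 1894
Q_lat = 162.32 kW

162.32


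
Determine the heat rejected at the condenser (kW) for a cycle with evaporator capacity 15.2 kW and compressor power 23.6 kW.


Q_cond = Q_evap + W
Q_cond = 15.2 + 23.6
Q_cond = 38.8 kW

38.8


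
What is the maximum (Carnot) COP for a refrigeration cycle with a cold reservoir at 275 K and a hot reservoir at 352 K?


dT = 352 - 275 = 77 K
COP_carnot = T_cold / dT = 275 / 77
COP_carnot = 3.571

3.571


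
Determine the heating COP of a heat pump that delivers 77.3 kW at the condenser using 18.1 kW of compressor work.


COP_hp = Q_cond / W
COP_hp = 77.3 / 18.1
COP_hp = 4.271

4.271
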